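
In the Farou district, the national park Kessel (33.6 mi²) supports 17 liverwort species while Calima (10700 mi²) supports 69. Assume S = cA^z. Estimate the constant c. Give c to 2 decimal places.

z = ln(S₂/S₁) / ln(A₂/A₁) = ln(69/17) / ln(10700/33.6) = 1.4009 / 5.7635 = 0.2431
c = S₁ / A₁^z = 17 / 33.6^0.2431 = 17 / 2.35 = 7.235

7.24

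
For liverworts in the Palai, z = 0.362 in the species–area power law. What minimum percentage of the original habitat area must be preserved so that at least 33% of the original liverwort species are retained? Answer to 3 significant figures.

Need (A_new/A_old)^0.362 = 0.33, so A_new/A_old = 0.33^(1/0.362) = 0.33^2.762
ln(A_new/A_old) = ln 0.33 / 0.362 = -1.1087 / 0.362 = -3.0626
A_new/A_old = e^-3.0626 ≈ 0.04677

4.68%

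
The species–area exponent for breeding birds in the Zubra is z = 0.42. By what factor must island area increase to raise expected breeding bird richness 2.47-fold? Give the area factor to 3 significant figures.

8.61

(A₂/A₁)^0.42 = 2.47, so A₂/A₁ = 2.47^(1/0.42) = 2.47^2.381
ln(A₂/A₁) = ln 2.47 / 0.42 = 0.9042 / 0.42 = 2.1529
A₂/A₁ = e^2.1529 ≈ 8.61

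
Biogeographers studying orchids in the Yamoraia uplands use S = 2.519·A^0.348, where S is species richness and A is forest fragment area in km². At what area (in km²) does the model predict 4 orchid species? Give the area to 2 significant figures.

3.8 km²

4 = 2.519 × A^0.348  ⇒  A^0.348 = 4/2.519 = 1.588
ln A = ln(1.588) / 0.348 = 0.4624 / 0.348 = 1.3288
A = e^1.3288 ≈ 3.777 km²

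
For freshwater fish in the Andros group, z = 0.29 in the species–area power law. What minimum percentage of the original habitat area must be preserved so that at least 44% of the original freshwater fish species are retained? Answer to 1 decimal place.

Need (A_new/A_old)^0.29 = 0.44, so A_new/A_old = 0.44^(1/0.29) = 0.44^3.448
ln(A_new/A_old) = ln 0.44 / 0.29 = -0.8210 / 0.29 = -2.8310
A_new/A_old = e^-2.8310 ≈ 0.05896

5.9%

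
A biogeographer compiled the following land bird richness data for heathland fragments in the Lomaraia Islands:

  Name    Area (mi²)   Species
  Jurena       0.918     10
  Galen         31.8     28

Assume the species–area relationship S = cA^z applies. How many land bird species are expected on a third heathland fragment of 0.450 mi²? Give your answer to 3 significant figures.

8.13

z = ln(28/10) / ln(31.8/0.918) = 1.0296 / 3.5450 = 0.2904
c = 10 / 0.918^0.2904 = 10 / 0.9755 = 10.25
S₃ = 10.25 × 0.45^0.2904 = 10.25 × 0.793 ≈ 8.13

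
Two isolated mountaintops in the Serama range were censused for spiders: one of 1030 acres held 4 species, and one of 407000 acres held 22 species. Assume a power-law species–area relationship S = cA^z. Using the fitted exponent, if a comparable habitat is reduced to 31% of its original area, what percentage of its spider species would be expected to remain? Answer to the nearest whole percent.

72%

z = ln(22/4) / ln(407000/1030) = 1.7047 / 5.9793 = 0.2851
S_new/S_old = (A_new/A_old)^z = 0.31^0.2851 = exp(0.2851 × -1.1712) = 0.7161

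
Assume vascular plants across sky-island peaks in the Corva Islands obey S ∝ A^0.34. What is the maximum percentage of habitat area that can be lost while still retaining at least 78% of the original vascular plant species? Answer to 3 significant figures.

51.8%

Need (A_new/A_old)^0.34 = 0.78, so A_new/A_old = 0.78^(1/0.34) = 0.78^2.941
ln(A_new/A_old) = ln 0.78 / 0.34 = -0.2485 / 0.34 = -0.7308
A_new/A_old = e^-0.7308 ≈ 0.4815
Fraction that can be lost = 1 − 0.4815 = 0.5185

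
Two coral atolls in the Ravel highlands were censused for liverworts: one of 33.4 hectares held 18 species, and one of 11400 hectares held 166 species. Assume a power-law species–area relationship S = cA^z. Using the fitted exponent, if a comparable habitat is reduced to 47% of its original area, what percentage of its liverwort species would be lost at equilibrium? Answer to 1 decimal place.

25.0%

z = ln(166/18) / ln(11400/33.4) = 2.2216 / 5.8328 = 0.3809
S_new/S_old = (A_new/A_old)^z = 0.47^0.3809 = exp(0.3809 × -0.7550) = 0.7501
Fraction lost = 1 − 0.7501 = 0.2499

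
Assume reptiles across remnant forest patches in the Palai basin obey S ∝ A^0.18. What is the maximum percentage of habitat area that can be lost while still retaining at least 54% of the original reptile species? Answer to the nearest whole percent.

Need (A_new/A_old)^0.18 = 0.54, so A_new/A_old = 0.54^(1/0.18) = 0.54^5.556
ln(A_new/A_old) = ln 0.54 / 0.18 = -0.6162 / 0.18 = -3.4233
A_new/A_old = e^-3.4233 ≈ 0.03261
Fraction that can be lost = 1 − 0.03261 = 0.9674

97%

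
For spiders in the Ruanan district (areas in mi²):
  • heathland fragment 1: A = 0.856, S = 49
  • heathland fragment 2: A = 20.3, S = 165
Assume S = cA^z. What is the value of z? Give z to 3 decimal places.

Taking logs: ln S = ln c + z ln A, so z = (ln S₂ − ln S₁)/(ln A₂ − ln A₁).
z = ln(165/49) / ln(20.3/0.856) = ln(3.367) / ln(23.71) = 1.2141 / 3.1661 = 0.3835

0.383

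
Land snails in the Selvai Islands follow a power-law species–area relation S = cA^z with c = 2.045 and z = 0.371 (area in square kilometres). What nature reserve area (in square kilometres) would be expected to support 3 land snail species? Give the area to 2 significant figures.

2.8 square kilometres

3 = 2.045 × A^0.371  ⇒  A^0.371 = 3/2.045 = 1.467
ln A = ln(1.467) / 0.371 = 0.3832 / 0.371 = 1.0329
A = e^1.0329 ≈ 2.809 square kilometres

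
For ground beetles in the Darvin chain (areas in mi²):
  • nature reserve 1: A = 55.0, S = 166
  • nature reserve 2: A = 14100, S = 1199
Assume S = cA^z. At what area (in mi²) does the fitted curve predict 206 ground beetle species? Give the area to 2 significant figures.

z = ln(1199/166) / ln(14100/55) = 1.9773 / 5.5466 = 0.3565
c = 166 / 55^0.3565 = 166 / 4.173 = 39.78
A = (206/39.78)^(1/0.3565) ⇒ ln A = ln(5.178)/0.3565 = 4.6129
A = e^4.6129 ≈ 100.8 mi²

100 mi²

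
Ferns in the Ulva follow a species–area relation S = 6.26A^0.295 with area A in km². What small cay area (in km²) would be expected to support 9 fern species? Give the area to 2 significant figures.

3.4 km²

9 = 6.26 × A^0.295  ⇒  A^0.295 = 9/6.26 = 1.438
ln A = ln(1.438) / 0.295 = 0.3630 / 0.295 = 1.2307
A = e^1.2307 ≈ 3.423 km²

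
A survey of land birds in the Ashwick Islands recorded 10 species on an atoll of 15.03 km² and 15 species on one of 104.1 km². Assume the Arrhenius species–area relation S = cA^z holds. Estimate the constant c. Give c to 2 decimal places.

z = ln(S₂/S₁) / ln(A₂/A₁) = ln(15/10) / ln(104.1/15.03) = 0.4055 / 1.9353 = 0.2095
c = S₁ / A₁^z = 10 / 15.03^0.2095 = 10 / 1.764 = 5.668

5.67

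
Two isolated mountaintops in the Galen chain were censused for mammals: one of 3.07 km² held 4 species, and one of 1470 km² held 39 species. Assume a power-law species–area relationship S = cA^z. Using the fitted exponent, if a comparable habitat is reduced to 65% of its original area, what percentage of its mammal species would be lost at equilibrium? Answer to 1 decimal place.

14.7%

z = ln(39/4) / ln(1470/3.07) = 2.2773 / 6.1713 = 0.3690
S_new/S_old = (A_new/A_old)^z = 0.65^0.3690 = exp(0.3690 × -0.4308) = 0.853
Fraction lost = 1 − 0.853 = 0.147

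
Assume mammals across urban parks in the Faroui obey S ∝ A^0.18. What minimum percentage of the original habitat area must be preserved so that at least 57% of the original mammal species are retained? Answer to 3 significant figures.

4.40%

Need (A_new/A_old)^0.18 = 0.57, so A_new/A_old = 0.57^(1/0.18) = 0.57^5.556
ln(A_new/A_old) = ln 0.57 / 0.18 = -0.5621 / 0.18 = -3.1229
A_new/A_old = e^-3.1229 ≈ 0.04403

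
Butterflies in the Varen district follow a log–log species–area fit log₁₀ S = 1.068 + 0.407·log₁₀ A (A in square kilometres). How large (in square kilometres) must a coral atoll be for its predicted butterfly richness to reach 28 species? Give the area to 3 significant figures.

28 = 11.69 × A^0.407  ⇒  A^0.407 = 28/11.69 = 2.394
ln A = ln(2.394) / 0.407 = 0.8730 / 0.407 = 2.1451
A = e^2.1451 ≈ 8.543 square kilometres

8.54 square kilometres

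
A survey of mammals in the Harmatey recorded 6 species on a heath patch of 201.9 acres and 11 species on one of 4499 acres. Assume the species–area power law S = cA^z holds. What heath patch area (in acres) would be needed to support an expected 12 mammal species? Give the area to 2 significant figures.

7000 acres

z = ln(11/6) / ln(4499/201.9) = 0.6061 / 3.1038 = 0.1953
c = 6 / 201.9^0.1953 = 6 / 2.819 = 2.128
A = (12/2.128)^(1/0.1953) ⇒ ln A = ln(5.639)/0.1953 = 8.8572
A = e^8.8572 ≈ 7025 acres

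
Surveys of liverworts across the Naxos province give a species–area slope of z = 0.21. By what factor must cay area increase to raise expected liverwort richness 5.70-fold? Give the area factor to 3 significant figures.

3980

(A₂/A₁)^0.21 = 5.7, so A₂/A₁ = 5.7^(1/0.21) = 5.7^4.762
ln(A₂/A₁) = ln 5.7 / 0.21 = 1.7405 / 0.21 = 8.2879
A₂/A₁ = e^8.2879 ≈ 3976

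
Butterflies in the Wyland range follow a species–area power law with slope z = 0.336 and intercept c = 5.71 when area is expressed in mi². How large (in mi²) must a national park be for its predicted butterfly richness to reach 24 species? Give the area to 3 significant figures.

24 = 5.71 × A^0.336  ⇒  A^0.336 = 24/5.71 = 4.203
ln A = ln(4.203) / 0.336 = 1.4358 / 0.336 = 4.2733
A = e^4.2733 ≈ 71.76 mi²

71.8 mi²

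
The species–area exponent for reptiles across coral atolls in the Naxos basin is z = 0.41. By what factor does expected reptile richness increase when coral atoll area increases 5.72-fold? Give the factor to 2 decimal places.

2.04

S₂/S₁ = (A₂/A₁)^z = 5.72^0.41
ln(S₂/S₁) = 0.41 × ln 5.72 = 0.41 × 1.7440 = 0.7150
S₂/S₁ = e^0.7150 ≈ 2.044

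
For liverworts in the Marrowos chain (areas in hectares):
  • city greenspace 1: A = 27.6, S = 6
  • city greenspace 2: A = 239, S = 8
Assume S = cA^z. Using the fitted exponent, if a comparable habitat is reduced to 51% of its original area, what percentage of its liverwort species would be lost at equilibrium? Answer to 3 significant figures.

z = ln(8/6) / ln(239/27.6) = 0.2877 / 2.1586 = 0.1333
S_new/S_old = (A_new/A_old)^z = 0.51^0.1333 = exp(0.1333 × -0.6733) = 0.9142
Fraction lost = 1 − 0.9142 = 0.08583

8.58%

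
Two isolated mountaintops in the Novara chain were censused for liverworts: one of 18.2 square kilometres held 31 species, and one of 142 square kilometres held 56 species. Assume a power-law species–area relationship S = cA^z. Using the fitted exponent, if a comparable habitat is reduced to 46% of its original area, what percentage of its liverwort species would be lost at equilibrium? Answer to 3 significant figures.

20.0%

z = ln(56/31) / ln(142/18.2) = 0.5914 / 2.0544 = 0.2879
S_new/S_old = (A_new/A_old)^z = 0.46^0.2879 = exp(0.2879 × -0.7765) = 0.7997
Fraction lost = 1 − 0.7997 = 0.2003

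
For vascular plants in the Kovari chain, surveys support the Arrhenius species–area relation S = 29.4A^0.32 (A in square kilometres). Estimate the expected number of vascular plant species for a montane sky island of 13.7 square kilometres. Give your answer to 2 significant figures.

68

S = 29.4 × 13.7^0.32 = 29.4 × 2.311 ≈ 67.94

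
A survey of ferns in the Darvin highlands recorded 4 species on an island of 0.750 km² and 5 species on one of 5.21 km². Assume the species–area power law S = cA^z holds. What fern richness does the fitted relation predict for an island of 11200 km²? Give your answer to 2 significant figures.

z = ln(5/4) / ln(5.21/0.75) = 0.2231 / 1.9383 = 0.1151
c = 4 / 0.75^0.1151 = 4 / 0.9674 = 4.135
S₃ = 4.135 × 11200^0.1151 = 4.135 × 2.925 ≈ 12.1

12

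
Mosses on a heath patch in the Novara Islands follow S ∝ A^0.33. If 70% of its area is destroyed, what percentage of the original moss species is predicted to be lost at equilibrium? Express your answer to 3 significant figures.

S_new/S_old = (A_new/A_old)^z = 0.3^0.33
= exp(0.33 × ln 0.3) = exp(0.33 × -1.2040) = exp(-0.3973) ≈ 0.6721
Fraction lost = 1 − 0.6721 = 0.3279

32.8%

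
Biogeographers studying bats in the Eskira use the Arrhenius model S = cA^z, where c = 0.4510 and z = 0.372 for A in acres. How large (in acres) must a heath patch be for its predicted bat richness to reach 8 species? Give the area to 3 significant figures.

2280 acres

8 = 0.451 × A^0.372  ⇒  A^0.372 = 8/0.451 = 17.74
ln A = ln(17.74) / 0.372 = 2.8757 / 0.372 = 7.7305
A = e^7.7305 ≈ 2277 acres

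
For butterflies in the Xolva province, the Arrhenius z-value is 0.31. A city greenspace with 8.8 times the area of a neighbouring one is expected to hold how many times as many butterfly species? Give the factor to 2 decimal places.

1.96

S₂/S₁ = (A₂/A₁)^z = 8.8^0.31
ln(S₂/S₁) = 0.31 × ln 8.8 = 0.31 × 2.1748 = 0.6742
S₂/S₁ = e^0.6742 ≈ 1.962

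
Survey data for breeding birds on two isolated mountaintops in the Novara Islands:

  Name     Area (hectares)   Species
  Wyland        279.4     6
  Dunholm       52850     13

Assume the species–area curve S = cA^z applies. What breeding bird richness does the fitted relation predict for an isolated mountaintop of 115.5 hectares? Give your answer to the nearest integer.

z = ln(13/6) / ln(52850/279.4) = 0.7732 / 5.2426 = 0.1475
c = 6 / 279.4^0.1475 = 6 / 2.295 = 2.614
S₃ = 2.614 × 115.5^0.1475 = 2.614 × 2.015 ≈ 5.267

5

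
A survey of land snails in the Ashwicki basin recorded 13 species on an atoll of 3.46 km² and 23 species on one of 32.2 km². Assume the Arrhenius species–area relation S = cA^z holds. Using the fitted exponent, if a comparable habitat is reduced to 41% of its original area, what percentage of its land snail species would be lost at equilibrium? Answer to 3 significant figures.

20.4%

z = ln(23/13) / ln(32.2/3.46) = 0.5705 / 2.2307 = 0.2558
S_new/S_old = (A_new/A_old)^z = 0.41^0.2558 = exp(0.2558 × -0.8916) = 0.7961
Fraction lost = 1 − 0.7961 = 0.2039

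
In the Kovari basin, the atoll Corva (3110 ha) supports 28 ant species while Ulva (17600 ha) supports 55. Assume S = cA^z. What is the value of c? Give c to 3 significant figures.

z = ln(S₂/S₁) / ln(A₂/A₁) = ln(55/28) / ln(17600/3110) = 0.6751 / 1.7333 = 0.3895
c = S₁ / A₁^z = 28 / 3110^0.3895 = 28 / 22.93 = 1.221

1.22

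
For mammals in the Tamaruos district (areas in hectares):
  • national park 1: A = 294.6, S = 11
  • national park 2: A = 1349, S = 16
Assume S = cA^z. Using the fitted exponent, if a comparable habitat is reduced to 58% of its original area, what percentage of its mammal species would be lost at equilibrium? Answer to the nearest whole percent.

z = ln(16/11) / ln(1349/294.6) = 0.3747 / 1.5215 = 0.2463
S_new/S_old = (A_new/A_old)^z = 0.58^0.2463 = exp(0.2463 × -0.5447) = 0.8745
Fraction lost = 1 − 0.8745 = 0.1255

13%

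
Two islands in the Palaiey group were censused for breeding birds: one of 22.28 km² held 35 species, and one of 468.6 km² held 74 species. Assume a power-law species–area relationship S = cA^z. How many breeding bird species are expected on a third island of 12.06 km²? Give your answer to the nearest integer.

30

z = ln(74/35) / ln(468.6/22.28) = 0.7487 / 3.0461 = 0.2458
c = 35 / 22.28^0.2458 = 35 / 2.144 = 16.32
S₃ = 16.32 × 12.06^0.2458 = 16.32 × 1.844 ≈ 30.1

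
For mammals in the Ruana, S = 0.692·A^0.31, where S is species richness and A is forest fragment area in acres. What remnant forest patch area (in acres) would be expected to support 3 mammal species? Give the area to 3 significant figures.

113 acres

3 = 0.692 × A^0.31  ⇒  A^0.31 = 3/0.692 = 4.335
ln A = ln(4.335) / 0.31 = 1.4668 / 0.31 = 4.7316
A = e^4.7316 ≈ 113.5 acres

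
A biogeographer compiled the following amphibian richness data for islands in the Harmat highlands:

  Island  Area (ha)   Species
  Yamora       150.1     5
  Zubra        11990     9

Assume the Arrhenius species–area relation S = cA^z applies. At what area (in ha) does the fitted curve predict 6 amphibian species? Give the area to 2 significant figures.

580 ha

z = ln(9/5) / ln(11990/150.1) = 0.5878 / 4.3805 = 0.1342
c = 5 / 150.1^0.1342 = 5 / 1.959 = 2.552
A = (6/2.552)^(1/0.1342) ⇒ ln A = ln(2.351)/0.1342 = 6.3701
A = e^6.3701 ≈ 584.1 ha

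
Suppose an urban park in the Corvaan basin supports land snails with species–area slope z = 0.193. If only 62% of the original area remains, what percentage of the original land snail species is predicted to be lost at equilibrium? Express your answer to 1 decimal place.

S_new/S_old = (A_new/A_old)^z = 0.62^0.193
= exp(0.193 × ln 0.62) = exp(0.193 × -0.4780) = exp(-0.0923) ≈ 0.9119
Fraction lost = 1 − 0.9119 = 0.08813

8.8%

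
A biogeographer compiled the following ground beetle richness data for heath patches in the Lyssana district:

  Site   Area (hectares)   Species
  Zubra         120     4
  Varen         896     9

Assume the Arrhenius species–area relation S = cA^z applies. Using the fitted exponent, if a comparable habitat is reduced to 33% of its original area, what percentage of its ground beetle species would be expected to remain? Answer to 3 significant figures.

63.9%

z = ln(9/4) / ln(896/120) = 0.8109 / 2.0104 = 0.4034
S_new/S_old = (A_new/A_old)^z = 0.33^0.4034 = exp(0.4034 × -1.1087) = 0.6394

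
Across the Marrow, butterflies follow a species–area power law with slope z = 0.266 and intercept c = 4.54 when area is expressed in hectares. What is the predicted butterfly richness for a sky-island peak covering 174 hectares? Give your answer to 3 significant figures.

17.9

S = 4.54 × 174^0.266
ln S = ln 4.54 + 0.266 × ln 174 = 1.5129 + 0.266 × 5.1591 = 2.8852
S = e^2.8852 ≈ 17.91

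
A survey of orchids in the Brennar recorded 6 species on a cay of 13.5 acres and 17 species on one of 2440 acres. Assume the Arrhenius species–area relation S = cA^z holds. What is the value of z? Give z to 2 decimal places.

0.20

Taking logs: ln S = ln c + z ln A, so z = (ln S₂ − ln S₁)/(ln A₂ − ln A₁).
z = ln(17/6) / ln(2440/13.5) = ln(2.833) / ln(180.7) = 1.0415 / 5.1971 = 0.2004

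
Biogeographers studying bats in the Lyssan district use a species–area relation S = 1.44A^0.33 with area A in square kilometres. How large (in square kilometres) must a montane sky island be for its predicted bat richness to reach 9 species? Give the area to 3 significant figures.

9 = 1.44 × A^0.33  ⇒  A^0.33 = 9/1.44 = 6.25
ln A = ln(6.25) / 0.33 = 1.8326 / 0.33 = 5.5533
A = e^5.5533 ≈ 258.1 square kilometres

258 square kilometres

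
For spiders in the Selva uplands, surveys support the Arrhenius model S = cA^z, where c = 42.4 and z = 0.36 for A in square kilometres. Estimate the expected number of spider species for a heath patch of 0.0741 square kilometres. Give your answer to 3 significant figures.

S = 42.4 × 0.0741^0.36 = 42.4 × 0.3919 ≈ 16.62

16.6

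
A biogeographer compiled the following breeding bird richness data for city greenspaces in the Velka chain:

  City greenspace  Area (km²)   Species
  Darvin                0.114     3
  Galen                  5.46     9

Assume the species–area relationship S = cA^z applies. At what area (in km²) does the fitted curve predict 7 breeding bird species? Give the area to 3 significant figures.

2.25 km²

z = ln(9/3) / ln(5.46/0.114) = 1.0986 / 3.8690 = 0.2840
c = 3 / 0.114^0.2840 = 3 / 0.5398 = 5.558
A = (7/5.558)^(1/0.2840) ⇒ ln A = ln(1.259)/0.2840 = 0.8124
A = e^0.8124 ≈ 2.253 km²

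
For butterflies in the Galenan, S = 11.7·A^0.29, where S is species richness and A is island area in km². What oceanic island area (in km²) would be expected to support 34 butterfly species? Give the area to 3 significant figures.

39.6 km²

34 = 11.7 × A^0.29  ⇒  A^0.29 = 34/11.7 = 2.906
ln A = ln(2.906) / 0.29 = 1.0668 / 0.29 = 3.6785
A = e^3.6785 ≈ 39.59 km²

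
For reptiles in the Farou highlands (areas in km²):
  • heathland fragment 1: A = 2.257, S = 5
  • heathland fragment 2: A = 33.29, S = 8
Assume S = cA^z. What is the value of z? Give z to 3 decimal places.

Taking logs: ln S = ln c + z ln A, so z = (ln S₂ − ln S₁)/(ln A₂ − ln A₁).
z = ln(8/5) / ln(33.29/2.257) = ln(1.6) / ln(14.75) = 0.4700 / 2.6912 = 0.1746

0.175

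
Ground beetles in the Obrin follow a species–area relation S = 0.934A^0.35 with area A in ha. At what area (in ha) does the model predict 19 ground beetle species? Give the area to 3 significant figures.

19 = 0.934 × A^0.35  ⇒  A^0.35 = 19/0.934 = 20.34
ln A = ln(20.34) / 0.35 = 3.0127 / 0.35 = 8.6078
A = e^8.6078 ≈ 5474 ha

5470 ha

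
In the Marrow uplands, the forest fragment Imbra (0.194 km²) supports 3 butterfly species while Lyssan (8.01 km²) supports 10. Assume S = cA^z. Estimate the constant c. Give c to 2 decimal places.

z = ln(S₂/S₁) / ln(A₂/A₁) = ln(10/3) / ln(8.01/0.194) = 1.2040 / 3.7206 = 0.3236
c = S₁ / A₁^z = 3 / 0.194^0.3236 = 3 / 0.5882 = 5.1

5.10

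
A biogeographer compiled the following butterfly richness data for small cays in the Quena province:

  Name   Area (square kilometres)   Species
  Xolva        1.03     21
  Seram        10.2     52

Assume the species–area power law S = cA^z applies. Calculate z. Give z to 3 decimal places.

Taking logs: ln S = ln c + z ln A, so z = (ln S₂ − ln S₁)/(ln A₂ − ln A₁).
z = ln(52/21) / ln(10.2/1.03) = ln(2.476) / ln(9.903) = 0.9067 / 2.2928 = 0.3955

0.395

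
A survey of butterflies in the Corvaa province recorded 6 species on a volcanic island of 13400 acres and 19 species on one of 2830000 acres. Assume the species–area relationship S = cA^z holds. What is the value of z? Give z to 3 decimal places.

0.215

Taking logs: ln S = ln c + z ln A, so z = (ln S₂ − ln S₁)/(ln A₂ − ln A₁).
z = ln(19/6) / ln(2830000/13400) = ln(3.167) / ln(211.2) = 1.1527 / 5.3528 = 0.2153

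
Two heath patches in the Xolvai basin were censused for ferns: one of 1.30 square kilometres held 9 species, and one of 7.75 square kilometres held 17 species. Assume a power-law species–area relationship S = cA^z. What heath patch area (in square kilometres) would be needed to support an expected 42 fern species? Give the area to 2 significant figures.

98 square kilometres

z = ln(17/9) / ln(7.75/1.3) = 0.6360 / 1.7853 = 0.3562
c = 9 / 1.3^0.3562 = 9 / 1.098 = 8.197
A = (42/8.197)^(1/0.3562) ⇒ ln A = ln(5.124)/0.3562 = 4.5867
A = e^4.5867 ≈ 98.17 square kilometres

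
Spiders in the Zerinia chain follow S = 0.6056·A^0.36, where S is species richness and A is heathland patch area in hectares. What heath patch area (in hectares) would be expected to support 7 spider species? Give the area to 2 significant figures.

900 hectares

7 = 0.6056 × A^0.36  ⇒  A^0.36 = 7/0.6056 = 11.56
ln A = ln(11.56) / 0.36 = 2.4474 / 0.36 = 6.7985
A = e^6.7985 ≈ 896.5 hectares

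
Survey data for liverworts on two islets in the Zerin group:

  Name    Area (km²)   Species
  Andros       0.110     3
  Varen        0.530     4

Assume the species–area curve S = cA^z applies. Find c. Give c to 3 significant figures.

4.49

z = ln(S₂/S₁) / ln(A₂/A₁) = ln(4/3) / ln(0.53/0.11) = 0.2877 / 1.5724 = 0.1830
c = S₁ / A₁^z = 3 / 0.11^0.1830 = 3 / 0.6678 = 4.493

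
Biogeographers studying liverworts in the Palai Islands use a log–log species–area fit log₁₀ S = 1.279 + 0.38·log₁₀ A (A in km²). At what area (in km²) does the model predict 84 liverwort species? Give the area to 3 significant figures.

84 = 19.01 × A^0.38  ⇒  A^0.38 = 84/19.01 = 4.419
ln A = ln(4.419) / 0.38 = 1.4858 / 0.38 = 3.9100
A = e^3.9100 ≈ 49.9 km²

49.9 km²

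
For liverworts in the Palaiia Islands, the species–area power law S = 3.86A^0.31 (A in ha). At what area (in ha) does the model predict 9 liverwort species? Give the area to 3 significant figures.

9 = 3.86 × A^0.31  ⇒  A^0.31 = 9/3.86 = 2.332
ln A = ln(2.332) / 0.31 = 0.8466 / 0.31 = 2.7308
A = e^2.7308 ≈ 15.35 ha

15.3 ha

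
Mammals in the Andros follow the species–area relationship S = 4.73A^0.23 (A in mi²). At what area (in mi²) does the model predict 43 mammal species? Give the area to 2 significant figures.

43 = 4.73 × A^0.23  ⇒  A^0.23 = 43/4.73 = 9.091
ln A = ln(9.091) / 0.23 = 2.2073 / 0.23 = 9.5968
A = e^9.5968 ≈ 14718 mi²

15000 mi²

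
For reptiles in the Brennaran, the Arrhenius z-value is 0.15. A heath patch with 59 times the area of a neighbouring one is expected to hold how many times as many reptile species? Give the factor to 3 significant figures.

1.84

S₂/S₁ = (A₂/A₁)^z = 59^0.15
ln(S₂/S₁) = 0.15 × ln 59 = 0.15 × 4.0775 = 0.6116
S₂/S₁ = e^0.6116 ≈ 1.843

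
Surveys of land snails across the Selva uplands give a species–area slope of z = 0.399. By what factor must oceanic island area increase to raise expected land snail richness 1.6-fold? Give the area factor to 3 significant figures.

3.25

(A₂/A₁)^0.399 = 1.6, so A₂/A₁ = 1.6^(1/0.399) = 1.6^2.506
ln(A₂/A₁) = ln 1.6 / 0.399 = 0.4700 / 0.399 = 1.1780
A₂/A₁ = e^1.1780 ≈ 3.248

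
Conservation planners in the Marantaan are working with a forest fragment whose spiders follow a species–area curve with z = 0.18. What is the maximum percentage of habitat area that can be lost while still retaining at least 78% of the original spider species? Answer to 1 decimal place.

74.9%

Need (A_new/A_old)^0.18 = 0.78, so A_new/A_old = 0.78^(1/0.18) = 0.78^5.556
ln(A_new/A_old) = ln 0.78 / 0.18 = -0.2485 / 0.18 = -1.3803
A_new/A_old = e^-1.3803 ≈ 0.2515
Fraction that can be lost = 1 − 0.2515 = 0.7485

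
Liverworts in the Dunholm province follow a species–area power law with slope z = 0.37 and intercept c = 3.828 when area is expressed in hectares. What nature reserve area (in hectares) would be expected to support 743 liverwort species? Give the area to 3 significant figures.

1530000 hectares

743 = 3.828 × A^0.37  ⇒  A^0.37 = 743/3.828 = 194.1
ln A = ln(194.1) / 0.37 = 5.2684 / 0.37 = 14.2388
A = e^14.2388 ≈ 1526966 hectares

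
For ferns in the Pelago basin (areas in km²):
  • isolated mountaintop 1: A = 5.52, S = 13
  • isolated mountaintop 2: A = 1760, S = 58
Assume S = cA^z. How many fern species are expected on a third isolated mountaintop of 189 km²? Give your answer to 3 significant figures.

32.5

z = ln(58/13) / ln(1760/5.52) = 1.4955 / 5.7647 = 0.2594
c = 13 / 5.52^0.2594 = 13 / 1.558 = 8.346
S₃ = 8.346 × 189^0.2594 = 8.346 × 3.896 ≈ 32.51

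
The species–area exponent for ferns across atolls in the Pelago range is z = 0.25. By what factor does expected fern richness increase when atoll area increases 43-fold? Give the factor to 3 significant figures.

2.56

S₂/S₁ = (A₂/A₁)^z = 43^0.25
ln(S₂/S₁) = 0.25 × ln 43 = 0.25 × 3.7612 = 0.9403
S₂/S₁ = e^0.9403 ≈ 2.561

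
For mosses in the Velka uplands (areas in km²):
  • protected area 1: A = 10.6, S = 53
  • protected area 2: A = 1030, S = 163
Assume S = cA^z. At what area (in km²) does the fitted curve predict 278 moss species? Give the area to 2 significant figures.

z = ln(163/53) / ln(1030/10.6) = 1.1235 / 4.5765 = 0.2455
c = 53 / 10.6^0.2455 = 53 / 1.785 = 29.69
A = (278/29.69)^(1/0.2455) ⇒ ln A = ln(9.364)/0.2455 = 9.1121
A = e^9.1121 ≈ 9064 km²

9100 km²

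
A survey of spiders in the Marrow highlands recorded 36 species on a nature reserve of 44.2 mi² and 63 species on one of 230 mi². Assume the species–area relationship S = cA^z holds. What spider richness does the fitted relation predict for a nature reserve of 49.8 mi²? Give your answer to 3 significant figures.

37.5

z = ln(63/36) / ln(230/44.2) = 0.5596 / 1.6494 = 0.3393
c = 36 / 44.2^0.3393 = 36 / 3.616 = 9.955
S₃ = 9.955 × 49.8^0.3393 = 9.955 × 3.766 ≈ 37.49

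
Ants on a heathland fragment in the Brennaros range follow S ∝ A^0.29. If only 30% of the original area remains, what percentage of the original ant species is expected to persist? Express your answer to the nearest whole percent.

S_new/S_old = (A_new/A_old)^z = 0.3^0.29
= exp(0.29 × ln 0.3) = exp(0.29 × -1.2040) = exp(-0.3492) ≈ 0.7053

71%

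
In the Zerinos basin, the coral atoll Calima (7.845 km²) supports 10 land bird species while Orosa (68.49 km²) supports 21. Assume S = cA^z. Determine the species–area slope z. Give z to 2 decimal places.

0.34

Taking logs: ln S = ln c + z ln A, so z = (ln S₂ − ln S₁)/(ln A₂ − ln A₁).
z = ln(21/10) / ln(68.49/7.845) = ln(2.1) / ln(8.73) = 0.7419 / 2.1668 = 0.3424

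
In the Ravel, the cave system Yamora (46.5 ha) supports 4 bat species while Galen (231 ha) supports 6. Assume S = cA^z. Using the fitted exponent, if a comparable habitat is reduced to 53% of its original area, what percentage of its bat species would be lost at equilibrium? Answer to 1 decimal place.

z = ln(6/4) / ln(231/46.5) = 0.4055 / 1.6030 = 0.2529
S_new/S_old = (A_new/A_old)^z = 0.53^0.2529 = exp(0.2529 × -0.6349) = 0.8516
Fraction lost = 1 − 0.8516 = 0.1484

14.8%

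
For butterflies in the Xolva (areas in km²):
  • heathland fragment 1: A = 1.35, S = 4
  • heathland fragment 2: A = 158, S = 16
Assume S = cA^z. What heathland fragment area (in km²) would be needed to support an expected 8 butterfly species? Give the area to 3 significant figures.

z = ln(16/4) / ln(158/1.35) = 1.3863 / 4.7625 = 0.2911
c = 4 / 1.35^0.2911 = 4 / 1.091 = 3.665
A = (8/3.665)^(1/0.2911) ⇒ ln A = ln(2.183)/0.2911 = 2.6813
A = e^2.6813 ≈ 14.6 km²

14.6 km²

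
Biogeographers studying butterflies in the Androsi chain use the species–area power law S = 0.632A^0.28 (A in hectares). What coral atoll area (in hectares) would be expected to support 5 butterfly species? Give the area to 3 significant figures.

1610 hectares

5 = 0.632 × A^0.28  ⇒  A^0.28 = 5/0.632 = 7.911
ln A = ln(7.911) / 0.28 = 2.0683 / 0.28 = 7.3868
A = e^7.3868 ≈ 1615 hectares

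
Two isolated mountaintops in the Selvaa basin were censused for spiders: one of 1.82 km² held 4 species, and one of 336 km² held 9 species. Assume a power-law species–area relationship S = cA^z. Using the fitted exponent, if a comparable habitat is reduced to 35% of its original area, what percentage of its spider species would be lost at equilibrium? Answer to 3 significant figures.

z = ln(9/4) / ln(336/1.82) = 0.8109 / 5.2183 = 0.1554
S_new/S_old = (A_new/A_old)^z = 0.35^0.1554 = exp(0.1554 × -1.0498) = 0.8495
Fraction lost = 1 − 0.8495 = 0.1505

15.1%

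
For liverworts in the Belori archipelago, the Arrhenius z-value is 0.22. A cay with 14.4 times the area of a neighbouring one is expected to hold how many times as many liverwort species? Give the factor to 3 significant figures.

S₂/S₁ = (A₂/A₁)^z = 14.4^0.22
ln(S₂/S₁) = 0.22 × ln 14.4 = 0.22 × 2.6672 = 0.5868
S₂/S₁ = e^0.5868 ≈ 1.798

1.80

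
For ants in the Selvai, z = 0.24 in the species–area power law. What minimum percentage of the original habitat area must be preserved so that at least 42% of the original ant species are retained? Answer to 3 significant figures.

Need (A_new/A_old)^0.24 = 0.42, so A_new/A_old = 0.42^(1/0.24) = 0.42^4.167
ln(A_new/A_old) = ln 0.42 / 0.24 = -0.8675 / 0.24 = -3.6146
A_new/A_old = e^-3.6146 ≈ 0.02693

2.69%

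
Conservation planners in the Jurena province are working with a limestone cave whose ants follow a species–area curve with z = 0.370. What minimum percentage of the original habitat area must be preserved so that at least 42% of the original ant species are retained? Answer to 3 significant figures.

Need (A_new/A_old)^0.37 = 0.42, so A_new/A_old = 0.42^(1/0.37) = 0.42^2.703
ln(A_new/A_old) = ln 0.42 / 0.37 = -0.8675 / 0.37 = -2.3446
A_new/A_old = e^-2.3446 ≈ 0.09589

9.59%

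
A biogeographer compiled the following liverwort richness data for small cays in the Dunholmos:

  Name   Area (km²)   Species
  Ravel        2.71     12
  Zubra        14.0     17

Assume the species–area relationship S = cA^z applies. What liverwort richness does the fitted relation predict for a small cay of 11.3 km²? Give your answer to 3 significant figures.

16.2

z = ln(17/12) / ln(14/2.71) = 0.3483 / 1.6421 = 0.2121
c = 12 / 2.71^0.2121 = 12 / 1.235 = 9.713
S₃ = 9.713 × 11.3^0.2121 = 9.713 × 1.673 ≈ 16.24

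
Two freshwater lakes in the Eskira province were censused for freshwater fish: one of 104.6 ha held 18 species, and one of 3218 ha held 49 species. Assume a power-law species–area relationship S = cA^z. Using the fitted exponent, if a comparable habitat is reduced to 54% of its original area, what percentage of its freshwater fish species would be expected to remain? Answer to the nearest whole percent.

84%

z = ln(49/18) / ln(3218/104.6) = 1.0014 / 3.4264 = 0.2923
S_new/S_old = (A_new/A_old)^z = 0.54^0.2923 = exp(0.2923 × -0.6162) = 0.8352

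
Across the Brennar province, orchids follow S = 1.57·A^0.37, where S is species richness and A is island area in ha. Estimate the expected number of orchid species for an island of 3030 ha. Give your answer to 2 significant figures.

30

S = 1.57 × 3030^0.37 = 1.57 × 19.41 ≈ 30.48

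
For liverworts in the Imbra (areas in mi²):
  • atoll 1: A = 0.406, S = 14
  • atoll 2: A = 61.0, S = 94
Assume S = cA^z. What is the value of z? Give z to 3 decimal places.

0.380

Taking logs: ln S = ln c + z ln A, so z = (ln S₂ − ln S₁)/(ln A₂ − ln A₁).
z = ln(94/14) / ln(61/0.406) = ln(6.714) / ln(150.2) = 1.9042 / 5.0123 = 0.3799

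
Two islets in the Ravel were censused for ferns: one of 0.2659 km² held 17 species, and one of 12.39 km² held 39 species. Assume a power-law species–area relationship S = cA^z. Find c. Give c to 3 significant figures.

22.6

z = ln(S₂/S₁) / ln(A₂/A₁) = ln(39/17) / ln(12.39/0.2659) = 0.8303 / 3.8415 = 0.2162
c = S₁ / A₁^z = 17 / 0.2659^0.2162 = 17 / 0.751 = 22.64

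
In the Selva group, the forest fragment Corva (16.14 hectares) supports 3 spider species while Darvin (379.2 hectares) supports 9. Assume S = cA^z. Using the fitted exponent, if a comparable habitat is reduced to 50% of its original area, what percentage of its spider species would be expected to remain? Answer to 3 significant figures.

z = ln(9/3) / ln(379.2/16.14) = 1.0986 / 3.1568 = 0.3480
S_new/S_old = (A_new/A_old)^z = 0.5^0.3480 = exp(0.3480 × -0.6931) = 0.7857

78.6%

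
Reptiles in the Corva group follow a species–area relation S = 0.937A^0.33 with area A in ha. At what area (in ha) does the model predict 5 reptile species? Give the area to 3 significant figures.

160 ha

5 = 0.937 × A^0.33  ⇒  A^0.33 = 5/0.937 = 5.336
ln A = ln(5.336) / 0.33 = 1.6745 / 0.33 = 5.0743
A = e^5.0743 ≈ 159.9 ha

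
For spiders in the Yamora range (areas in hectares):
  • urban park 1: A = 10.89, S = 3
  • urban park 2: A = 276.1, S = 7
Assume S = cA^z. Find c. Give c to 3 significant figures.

1.60

z = ln(S₂/S₁) / ln(A₂/A₁) = ln(7/3) / ln(276.1/10.89) = 0.8473 / 3.2329 = 0.2621
c = S₁ / A₁^z = 3 / 10.89^0.2621 = 3 / 1.87 = 1.604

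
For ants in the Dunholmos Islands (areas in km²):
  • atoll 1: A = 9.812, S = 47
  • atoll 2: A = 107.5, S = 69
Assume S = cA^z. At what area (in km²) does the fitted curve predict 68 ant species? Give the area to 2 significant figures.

98 km²

z = ln(69/47) / ln(107.5/9.812) = 0.3840 / 2.3939 = 0.1604
c = 47 / 9.812^0.1604 = 47 / 1.442 = 32.59
A = (68/32.59)^(1/0.1604) ⇒ ln A = ln(2.087)/0.1604 = 4.5865
A = e^4.5865 ≈ 98.15 km²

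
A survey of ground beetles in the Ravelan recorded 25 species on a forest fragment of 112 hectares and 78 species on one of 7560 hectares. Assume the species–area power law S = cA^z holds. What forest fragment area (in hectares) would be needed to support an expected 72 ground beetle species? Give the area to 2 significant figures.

5600 hectares

z = ln(78/25) / ln(7560/112) = 1.1378 / 4.2121 = 0.2701
c = 25 / 112^0.2701 = 25 / 3.577 = 6.988
A = (72/6.988)^(1/0.2701) ⇒ ln A = ln(10.3)/0.2701 = 8.6343
A = e^8.6343 ≈ 5621 hectares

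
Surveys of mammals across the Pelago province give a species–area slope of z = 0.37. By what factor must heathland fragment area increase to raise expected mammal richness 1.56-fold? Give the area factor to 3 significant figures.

(A₂/A₁)^0.37 = 1.56, so A₂/A₁ = 1.56^(1/0.37) = 1.56^2.703
ln(A₂/A₁) = ln 1.56 / 0.37 = 0.4447 / 0.37 = 1.2019
A₂/A₁ = e^1.2019 ≈ 3.326

3.33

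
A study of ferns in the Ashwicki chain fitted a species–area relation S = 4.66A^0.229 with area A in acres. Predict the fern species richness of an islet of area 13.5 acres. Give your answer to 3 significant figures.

8.46

S = 4.66 × 13.5^0.229 = 4.66 × 1.815 ≈ 8.457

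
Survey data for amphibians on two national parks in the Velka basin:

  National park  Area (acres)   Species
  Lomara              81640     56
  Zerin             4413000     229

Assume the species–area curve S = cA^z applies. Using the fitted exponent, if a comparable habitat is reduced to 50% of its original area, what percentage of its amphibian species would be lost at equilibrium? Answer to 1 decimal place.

21.7%

z = ln(229/56) / ln(4413000/81640) = 1.4084 / 3.9900 = 0.3530
S_new/S_old = (A_new/A_old)^z = 0.5^0.3530 = exp(0.3530 × -0.6931) = 0.783
Fraction lost = 1 − 0.783 = 0.217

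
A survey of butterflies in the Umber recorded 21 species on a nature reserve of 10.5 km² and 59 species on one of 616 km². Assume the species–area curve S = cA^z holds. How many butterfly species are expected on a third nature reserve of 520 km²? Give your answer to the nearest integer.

z = ln(59/21) / ln(616/10.5) = 1.0330 / 4.0719 = 0.2537
c = 21 / 10.5^0.2537 = 21 / 1.816 = 11.57
S₃ = 11.57 × 520^0.2537 = 11.57 × 4.887 ≈ 56.52

57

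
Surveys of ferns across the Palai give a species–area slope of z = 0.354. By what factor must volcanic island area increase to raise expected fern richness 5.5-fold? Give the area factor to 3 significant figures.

123

(A₂/A₁)^0.354 = 5.5, so A₂/A₁ = 5.5^(1/0.354) = 5.5^2.825
ln(A₂/A₁) = ln 5.5 / 0.354 = 1.7047 / 0.354 = 4.8157
A₂/A₁ = e^4.8157 ≈ 123.4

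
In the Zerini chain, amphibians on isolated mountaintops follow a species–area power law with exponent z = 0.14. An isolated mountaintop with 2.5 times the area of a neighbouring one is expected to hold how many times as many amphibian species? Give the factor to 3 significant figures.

1.14

S₂/S₁ = (A₂/A₁)^z = 2.5^0.14
ln(S₂/S₁) = 0.14 × ln 2.5 = 0.14 × 0.9163 = 0.1283
S₂/S₁ = e^0.1283 ≈ 1.137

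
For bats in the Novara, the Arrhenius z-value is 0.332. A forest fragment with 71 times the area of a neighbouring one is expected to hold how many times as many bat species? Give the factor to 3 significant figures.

4.12

S₂/S₁ = (A₂/A₁)^z = 71^0.332
ln(S₂/S₁) = 0.332 × ln 71 = 0.332 × 4.2627 = 1.4152
S₂/S₁ = e^1.4152 ≈ 4.117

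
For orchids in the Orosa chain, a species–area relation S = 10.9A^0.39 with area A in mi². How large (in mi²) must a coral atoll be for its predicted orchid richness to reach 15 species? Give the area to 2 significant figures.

15 = 10.9 × A^0.39  ⇒  A^0.39 = 15/10.9 = 1.376
ln A = ln(1.376) / 0.39 = 0.3193 / 0.39 = 0.8187
A = e^0.8187 ≈ 2.268 mi²

2.3 mi²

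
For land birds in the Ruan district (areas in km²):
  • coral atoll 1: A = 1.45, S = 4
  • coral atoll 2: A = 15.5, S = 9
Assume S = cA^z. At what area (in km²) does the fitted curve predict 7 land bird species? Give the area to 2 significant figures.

z = ln(9/4) / ln(15.5/1.45) = 0.8109 / 2.3693 = 0.3423
c = 4 / 1.45^0.3423 = 4 / 1.136 = 3.522
A = (7/3.522)^(1/0.3423) ⇒ ln A = ln(1.987)/0.3423 = 2.0066
A = e^2.0066 ≈ 7.438 km²

7.4 km²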